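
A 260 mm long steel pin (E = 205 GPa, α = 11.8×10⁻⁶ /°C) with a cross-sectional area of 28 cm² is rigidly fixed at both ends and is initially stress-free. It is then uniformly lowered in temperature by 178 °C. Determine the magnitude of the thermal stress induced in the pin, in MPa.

σ ≈ 431 MPa (tensile)

With length fixed, the mechanical strain must cancel the thermal strain αΔT = 11.8×10⁻⁶ × 178 = 2100.4×10⁻⁶.
The stress required to suppress this strain is σ = Eε = 205×10³ × 2100.4×10⁻⁶ = 430.6 MPa, tensile since the pin is trying to contract.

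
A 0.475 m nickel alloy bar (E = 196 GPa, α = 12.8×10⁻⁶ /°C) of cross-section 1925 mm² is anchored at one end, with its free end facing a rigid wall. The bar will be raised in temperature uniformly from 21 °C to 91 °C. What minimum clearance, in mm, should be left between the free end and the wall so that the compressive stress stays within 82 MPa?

g ≈ 0.227 mm

With no wall the bar would lengthen by αΔT L = 12.8×10⁻⁶ × 70 × 475 = 0.4256 mm.
A stress of 82 MPa corresponds to the wall pushing the bar back by σL/E = 82×475/(196×10³) = 0.1987 mm.
So the gap has to take up the difference, g_min = δ_free − σL/E = 0.4256 − 0.1987 = 0.2269 mm.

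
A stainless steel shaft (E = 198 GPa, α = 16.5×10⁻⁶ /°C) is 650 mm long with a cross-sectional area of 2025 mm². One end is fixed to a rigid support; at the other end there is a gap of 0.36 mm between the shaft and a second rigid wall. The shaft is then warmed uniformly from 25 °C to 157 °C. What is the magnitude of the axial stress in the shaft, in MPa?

Unrestrained expansion: δ_free = αΔT L = 16.5×10⁻⁶ × 132 × 650 = 1.416 mm.
This exceeds the 0.36 mm gap, so the wall pushes back. The portion of expansion that must be recovered elastically is δ_free − gap = 1.416 − 0.36 = 1.056 mm.
So σ = E(δ_free − g)/L = 198×10³ × 1.056/650 = 321.6 MPa.

σ ≈ 322 MPa (compressive)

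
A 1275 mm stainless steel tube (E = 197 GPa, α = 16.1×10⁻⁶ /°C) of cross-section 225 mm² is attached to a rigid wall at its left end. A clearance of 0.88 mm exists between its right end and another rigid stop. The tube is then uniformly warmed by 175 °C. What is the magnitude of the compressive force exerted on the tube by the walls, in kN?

P ≈ 94.3 kN

If the wall were absent the tube would grow by αΔT L = 16.1×10⁻⁶ × 175 × 1275 = 3.592 mm.
After closing the 0.88 mm clearance, 3.592 − 0.88 = 2.712 mm of expansion remains to be suppressed by the wall.
So σ = E(δ_free − g)/L = 197×10³ × 2.712/1275 = 419.1 MPa.
P = σA = 419.1 × 225 = 94.29 kN.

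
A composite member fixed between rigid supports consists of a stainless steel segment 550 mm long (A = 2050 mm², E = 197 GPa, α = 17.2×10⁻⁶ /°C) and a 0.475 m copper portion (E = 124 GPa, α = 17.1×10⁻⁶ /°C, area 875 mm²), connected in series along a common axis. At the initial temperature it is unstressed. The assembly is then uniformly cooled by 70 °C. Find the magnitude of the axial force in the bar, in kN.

With the walls removed the bar would change length by δ_free = Σ αᵢΔT Lᵢ = 17.2×10⁻⁶×70×550 + 17.1×10⁻⁶×70×475 = 1.231 mm.
Since the ends are fixed, an axial force P builds up, equal in every segment, with P · Σ Lᵢ/(AᵢEᵢ) = δ_free.
Σ Lᵢ/(AᵢEᵢ) = 550/(2050×197×10³) + 475/(875×124×10³) = 5.74×10⁻⁶ mm/N.
P = 1.231 / 5.74×10⁻⁶ = 214400 N = 214.4 kN, tensile.

P ≈ 214 kN (tensile)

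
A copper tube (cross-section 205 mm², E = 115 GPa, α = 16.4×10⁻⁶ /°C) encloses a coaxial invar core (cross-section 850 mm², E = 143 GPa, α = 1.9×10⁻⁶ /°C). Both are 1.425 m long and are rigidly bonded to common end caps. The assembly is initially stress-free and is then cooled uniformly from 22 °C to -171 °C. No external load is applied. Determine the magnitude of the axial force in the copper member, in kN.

Both members must finish at the same length. With the larger α, the copper tends to over-contract; the plates restrain it, putting the copper in tension and the invar in compression. With no external load the two internal forces are equal and opposite, magnitude P.
Equating the net (thermal + elastic) strains gives |α₁ − α₂|·ΔT = P·[1/(A₁E₁) + 1/(A₂E₂)].
|α₁ − α₂|·ΔT = 14.5×10⁻⁶ × 193 = 0.002798.
1/(A₁E₁) + 1/(A₂E₂) = 1/(205×115×10³) + 1/(850×143×10³) = 5.064×10⁻⁸ N⁻¹.
So P = 0.002798 / 5.064×10⁻⁸ = 55.26 kN.

P ≈ 55.3 kN (tensile in the copper)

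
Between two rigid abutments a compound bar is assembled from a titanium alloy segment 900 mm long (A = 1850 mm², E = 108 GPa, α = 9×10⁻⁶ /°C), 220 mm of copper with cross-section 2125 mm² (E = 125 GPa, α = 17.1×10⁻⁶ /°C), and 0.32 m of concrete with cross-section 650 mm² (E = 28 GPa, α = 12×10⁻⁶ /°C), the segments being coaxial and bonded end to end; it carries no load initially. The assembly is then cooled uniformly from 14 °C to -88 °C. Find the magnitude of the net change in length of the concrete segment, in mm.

|ΔL| ≈ 0.837 mm

With the walls removed the bar would change length by δ_free = Σ αᵢΔT Lᵢ = 9×10⁻⁶×102×900 + 17.1×10⁻⁶×102×220 + 12×10⁻⁶×102×320 = 1.602 mm.
The walls prevent any net length change, so an axial force P (same in every segment) develops. Compatibility: P · Σ Lᵢ/(AᵢEᵢ) = δ_free.
The series flexibility is Σ Lᵢ/(AᵢEᵢ) = 900/(1850×108×10³) + 220/(2125×125×10³) + 320/(650×28×10³) = 2.292×10⁻⁵ mm/N.
P = 1.602 / 2.292×10⁻⁵ = 69890 N = 69.89 kN, tensile.
For the concrete segment, free thermal change = 12×10⁻⁶×102×320 = 0.3917 mm and elastic change from P = 69890×320/(650×28×10³) = 1.229 mm; these oppose, so the net change is 0.837 mm (segment lengthens).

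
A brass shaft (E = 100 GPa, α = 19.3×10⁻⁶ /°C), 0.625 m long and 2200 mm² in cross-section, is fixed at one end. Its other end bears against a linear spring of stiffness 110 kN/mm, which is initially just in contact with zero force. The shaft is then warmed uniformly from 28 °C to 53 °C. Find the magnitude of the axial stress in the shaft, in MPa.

σ ≈ 11.5 MPa (compressive)

The unrestrained thermal change is αΔT L = 19.3×10⁻⁶ × 25 × 625 = 0.3016 mm.
Let P be the compressive force at the spring. The shaft shortens elastically by PL/(AE) and the spring compresses by P/k; together these equal δ_free.
So P = δ_free / [L/(AE) + 1/k] = 0.3016 / [ 625/(2200×100×10³) + 1/(110×10³) ].
P = 0.3016 / 1.193×10⁻⁵ = 25270 N.
σ = P/A = 25270/2200 = 11.49 MPa.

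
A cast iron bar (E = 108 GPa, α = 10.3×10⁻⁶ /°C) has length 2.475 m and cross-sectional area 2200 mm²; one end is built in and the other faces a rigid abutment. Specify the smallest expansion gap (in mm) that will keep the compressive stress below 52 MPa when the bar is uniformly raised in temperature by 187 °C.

g ≈ 3.58 mm

With no wall the bar would lengthen by αΔT L = 10.3×10⁻⁶ × 187 × 2475 = 4.767 mm.
A stress of 52 MPa corresponds to the wall pushing the bar back by σL/E = 52×2475/(108×10³) = 1.192 mm.
The gap must absorb the remainder: g_min = 4.767 − 1.192 = 3.575 mm.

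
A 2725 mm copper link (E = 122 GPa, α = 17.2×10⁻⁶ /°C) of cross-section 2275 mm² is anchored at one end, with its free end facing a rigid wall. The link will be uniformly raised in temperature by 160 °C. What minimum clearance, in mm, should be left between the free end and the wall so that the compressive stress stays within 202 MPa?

g ≈ 2.99 mm

With no wall the link would lengthen by αΔT L = 17.2×10⁻⁶ × 160 × 2725 = 7.499 mm.
At the allowable stress the elastic shortening the wall may impose is σL/E = 202 × 2725 / (122×10³) = 4.512 mm.
So the gap has to take up the difference, g_min = δ_free − σL/E = 7.499 − 4.512 = 2.987 mm.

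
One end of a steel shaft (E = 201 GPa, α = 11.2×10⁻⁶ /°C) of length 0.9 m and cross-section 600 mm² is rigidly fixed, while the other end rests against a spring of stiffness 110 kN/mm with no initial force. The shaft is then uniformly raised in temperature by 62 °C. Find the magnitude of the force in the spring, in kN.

If the spring were absent the shaft would lengthen by αΔT L = 11.2×10⁻⁶ × 62 × 900 = 0.625 mm.
Let P be the compressive force at the spring. The shaft shortens elastically by PL/(AE) and the spring compresses by P/k; together these equal δ_free.
So P = δ_free / [L/(AE) + 1/k] = 0.625 / [ 900/(600×201×10³) + 1/(110×10³) ].
P = 0.625 / 1.655×10⁻⁵ = 37750 N.

P ≈ 37.8 kN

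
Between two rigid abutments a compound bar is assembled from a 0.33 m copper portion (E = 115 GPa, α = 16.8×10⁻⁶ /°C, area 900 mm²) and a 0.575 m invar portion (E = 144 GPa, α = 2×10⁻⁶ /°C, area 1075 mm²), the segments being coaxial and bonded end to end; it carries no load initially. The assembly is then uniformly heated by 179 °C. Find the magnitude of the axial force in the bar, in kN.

Free thermal expansion of the whole bar: Σ αᵢΔT Lᵢ = 16.8×10⁻⁶×179×330 + 2×10⁻⁶×179×575 = 1.198 mm.
The walls prevent any net length change, so an axial force P (same in every segment) develops. Compatibility: P · Σ Lᵢ/(AᵢEᵢ) = δ_free.
The series flexibility is Σ Lᵢ/(AᵢEᵢ) = 330/(900×115×10³) + 575/(1075×144×10³) = 6.903×10⁻⁶ mm/N.
P = 1.198 / 6.903×10⁻⁶ = 173600 N = 173.6 kN, compressive.

P ≈ 174 kN (compressive)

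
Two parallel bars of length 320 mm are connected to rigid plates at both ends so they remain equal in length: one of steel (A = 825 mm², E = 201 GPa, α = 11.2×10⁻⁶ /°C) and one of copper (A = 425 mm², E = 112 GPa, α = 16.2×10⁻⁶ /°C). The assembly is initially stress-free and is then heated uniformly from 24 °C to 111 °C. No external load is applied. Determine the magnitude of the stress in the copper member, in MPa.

σ ≈ 37.9 MPa (compressive)

The copper has the larger α, so on heating it would change length more than the steel if both were free. The rigid plates force a common final length, so the copper is put into compression and the steel into tension, with equal and opposite forces P (no external load).
Equating the net (thermal + elastic) strains gives |α₁ − α₂|·ΔT = P·[1/(A₁E₁) + 1/(A₂E₂)].
|α₁ − α₂|·ΔT = 5×10⁻⁶ × 87 = 0.000435.
1/(A₁E₁) + 1/(A₂E₂) = 1/(825×201×10³) + 1/(425×112×10³) = 2.704×10⁻⁸ N⁻¹.
So P = 0.000435 / 2.704×10⁻⁸ = 16.09 kN.
σ_{copper} = P/A₂ = 16090/425 = 37.85 MPa, compressive.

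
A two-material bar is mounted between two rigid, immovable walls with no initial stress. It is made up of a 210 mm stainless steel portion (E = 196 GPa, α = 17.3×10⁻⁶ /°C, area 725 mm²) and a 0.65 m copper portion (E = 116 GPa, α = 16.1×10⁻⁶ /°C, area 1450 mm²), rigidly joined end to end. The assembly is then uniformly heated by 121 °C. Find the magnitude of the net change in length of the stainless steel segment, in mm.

|ΔL| ≈ 0.0323 mm

With the walls removed the bar would change length by δ_free = Σ αᵢΔT Lᵢ = 17.3×10⁻⁶×121×210 + 16.1×10⁻⁶×121×650 = 1.706 mm.
The walls prevent any net length change, so an axial force P (same in every segment) develops. Compatibility: P · Σ Lᵢ/(AᵢEᵢ) = δ_free.
Σ Lᵢ/(AᵢEᵢ) = 210/(725×196×10³) + 650/(1450×116×10³) = 5.342×10⁻⁶ mm/N.
So P = 1.706 / 5.342×10⁻⁶ = 319.3 kN, compressive.
For the stainless steel segment, free thermal change = 17.3×10⁻⁶×121×210 = 0.4396 mm and elastic change from P = 319300×210/(725×196×10³) = 0.4719 mm; these oppose, so the net change is 0.0323 mm (segment shortens).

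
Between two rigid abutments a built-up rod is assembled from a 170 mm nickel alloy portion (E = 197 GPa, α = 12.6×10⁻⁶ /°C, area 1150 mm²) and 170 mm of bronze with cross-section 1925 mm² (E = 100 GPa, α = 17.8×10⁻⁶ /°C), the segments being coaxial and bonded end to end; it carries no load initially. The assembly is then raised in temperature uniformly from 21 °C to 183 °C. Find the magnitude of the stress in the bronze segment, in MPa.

If the supports were absent, the total length change would be Σ αᵢΔT Lᵢ = 12.6×10⁻⁶×162×170 + 17.8×10⁻⁶×162×170 = 0.8372 mm.
The rigid supports impose zero overall length change; the single axial force P common to all segments must satisfy P Σ Lᵢ/(AᵢEᵢ) = δ_free.
The series flexibility is Σ Lᵢ/(AᵢEᵢ) = 170/(1150×197×10³) + 170/(1925×100×10³) = 1.634×10⁻⁶ mm/N.
So P = 0.8372 / 1.634×10⁻⁶ = 512.5 kN, compressive.
σ_{bronze} = P / A = 512500 / 1925 = 266.2 MPa.

σ ≈ 266 MPa (compressive)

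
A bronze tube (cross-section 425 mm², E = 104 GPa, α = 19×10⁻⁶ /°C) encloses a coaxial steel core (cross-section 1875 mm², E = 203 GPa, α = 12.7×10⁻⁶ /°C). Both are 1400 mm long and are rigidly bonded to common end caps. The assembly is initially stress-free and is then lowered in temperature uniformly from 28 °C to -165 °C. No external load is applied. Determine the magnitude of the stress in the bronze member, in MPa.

The bronze has the larger α, so on cooling it would change length more than the steel if both were free. The rigid plates force a common final length, so the bronze is put into tension and the steel into compression, with equal and opposite forces P (no external load).
Setting the final lengths equal and cancelling L: (α₁ − α₂)ΔT = P/(A₁E₁) + P/(A₂E₂).
|α₁ − α₂|·ΔT = 6.3×10⁻⁶ × 193 = 0.001216.
1/(A₁E₁) + 1/(A₂E₂) = 1/(425×104×10³) + 1/(1875×203×10³) = 2.525×10⁻⁸ N⁻¹.
So P = 0.001216 / 2.525×10⁻⁸ = 48.15 kN.
σ_{bronze} = P/A₁ = 48150/425 = 113.3 MPa, tensile.

σ ≈ 113 MPa (tensile)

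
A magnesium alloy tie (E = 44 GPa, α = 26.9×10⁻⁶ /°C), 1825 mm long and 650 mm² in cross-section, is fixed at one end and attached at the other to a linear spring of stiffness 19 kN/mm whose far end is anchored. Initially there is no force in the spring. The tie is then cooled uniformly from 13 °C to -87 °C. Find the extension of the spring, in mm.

Free thermal contraction: δ_free = αΔT L = 26.9×10⁻⁶ × 100 × 1825 = 4.909 mm.
Let P be the tensile force in the spring. The tie extends elastically by PL/(AE) and the spring stretches by P/k; together these equal δ_free.
P [ L/(AE) + 1/k ] = δ_free → P [ 1825/(650×44×10³) + 1/(19×10³) ] = 4.909.
P = 4.909 / 0.0001164 = 42160 N.
Spring extension = P/k = 42160/(19×10³) = 2.219 mm.

δ ≈ 2.22 mm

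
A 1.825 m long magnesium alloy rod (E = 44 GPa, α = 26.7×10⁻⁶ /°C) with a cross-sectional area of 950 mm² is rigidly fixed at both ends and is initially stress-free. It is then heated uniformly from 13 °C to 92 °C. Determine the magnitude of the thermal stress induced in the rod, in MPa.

With length fixed, the mechanical strain must cancel the thermal strain αΔT = 26.7×10⁻⁶ × 79 = 2109.3×10⁻⁶.
Hence σ = E·αΔT = 44×10³ × 2109.3×10⁻⁶ = 92.81 MPa, compressive.

σ ≈ 92.8 MPa (compressive)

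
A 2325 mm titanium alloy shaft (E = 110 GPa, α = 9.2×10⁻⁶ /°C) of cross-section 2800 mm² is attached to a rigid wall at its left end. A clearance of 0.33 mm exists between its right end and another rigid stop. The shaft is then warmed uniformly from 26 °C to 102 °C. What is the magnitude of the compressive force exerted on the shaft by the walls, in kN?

P ≈ 172 kN

Free thermal elongation = αΔT L = 9.2×10⁻⁶ × 76 × 2325 = 1.626 mm.
This exceeds the 0.33 mm gap, so the wall pushes back. The portion of expansion that must be recovered elastically is δ_free − gap = 1.626 − 0.33 = 1.296 mm.
Compatibility: PL/(AE) = 1.296 mm, so σ = P/A = E × (1.296/2325) = 61.3 MPa.
P = σA = 61.3 × 2800 = 171.6 kN.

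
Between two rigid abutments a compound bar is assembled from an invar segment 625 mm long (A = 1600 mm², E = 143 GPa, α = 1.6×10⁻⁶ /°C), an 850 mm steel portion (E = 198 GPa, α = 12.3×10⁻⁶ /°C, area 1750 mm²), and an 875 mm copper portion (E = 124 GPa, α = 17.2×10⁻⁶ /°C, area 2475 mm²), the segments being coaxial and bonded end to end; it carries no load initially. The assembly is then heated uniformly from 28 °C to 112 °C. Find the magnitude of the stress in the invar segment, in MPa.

Free thermal expansion of the whole bar: Σ αᵢΔT Lᵢ = 1.6×10⁻⁶×84×625 + 12.3×10⁻⁶×84×850 + 17.2×10⁻⁶×84×875 = 2.226 mm.
Since the ends are fixed, an axial force P builds up, equal in every segment, with P · Σ Lᵢ/(AᵢEᵢ) = δ_free.
The series flexibility is Σ Lᵢ/(AᵢEᵢ) = 625/(1600×143×10³) + 850/(1750×198×10³) + 875/(2475×124×10³) = 8.036×10⁻⁶ mm/N.
Hence P = δ_free / Σ(L/AE) = 2.226/8.036×10⁻⁶ = 277.1 kN (compressive).
σ_{invar} = P / A = 277100 / 1600 = 173.2 MPa.

σ ≈ 173 MPa (compressive)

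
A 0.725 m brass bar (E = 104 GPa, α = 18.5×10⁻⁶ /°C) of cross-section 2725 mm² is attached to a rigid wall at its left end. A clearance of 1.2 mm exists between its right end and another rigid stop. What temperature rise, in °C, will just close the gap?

ΔT ≈ 89.5 °C

The gap closes when αΔT L = 1.2 mm, since the bar is still unstressed at that instant.
ΔT = 1.2 / (18.5×10⁻⁶ × 725) = 89.47 °C.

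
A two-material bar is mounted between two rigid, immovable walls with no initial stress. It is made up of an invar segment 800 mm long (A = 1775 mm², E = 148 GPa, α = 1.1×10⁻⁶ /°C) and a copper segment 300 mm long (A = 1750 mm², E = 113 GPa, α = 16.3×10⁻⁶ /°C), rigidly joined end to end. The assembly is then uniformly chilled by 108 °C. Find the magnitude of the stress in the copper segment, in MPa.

σ ≈ 78 MPa (tensile)

Free thermal contraction of the whole bar: Σ αᵢΔT Lᵢ = 1.1×10⁻⁶×108×800 + 16.3×10⁻⁶×108×300 = 0.6232 mm.
The rigid supports impose zero overall length change; the single axial force P common to all segments must satisfy P Σ Lᵢ/(AᵢEᵢ) = δ_free.
The series flexibility is Σ Lᵢ/(AᵢEᵢ) = 800/(1775×148×10³) + 300/(1750×113×10³) = 4.562×10⁻⁶ mm/N.
Hence P = δ_free / Σ(L/AE) = 0.6232/4.562×10⁻⁶ = 136.6 kN (tensile).
σ_{copper} = P / A = 136600 / 1750 = 78.05 MPa.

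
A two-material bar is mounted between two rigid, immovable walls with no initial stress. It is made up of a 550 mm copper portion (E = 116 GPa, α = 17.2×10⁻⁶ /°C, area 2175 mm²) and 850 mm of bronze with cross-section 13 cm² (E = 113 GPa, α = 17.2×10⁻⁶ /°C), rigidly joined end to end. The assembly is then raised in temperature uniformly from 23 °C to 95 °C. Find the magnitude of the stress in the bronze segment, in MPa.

With the walls removed the bar would change length by δ_free = Σ αᵢΔT Lᵢ = 17.2×10⁻⁶×72×550 + 17.2×10⁻⁶×72×850 = 1.734 mm.
Since the ends are fixed, an axial force P builds up, equal in every segment, with P · Σ Lᵢ/(AᵢEᵢ) = δ_free.
The series flexibility is Σ Lᵢ/(AᵢEᵢ) = 550/(2175×116×10³) + 850/(1300×113×10³) = 7.966×10⁻⁶ mm/N.
P = 1.734 / 7.966×10⁻⁶ = 217600 N = 217.6 kN, compressive.
σ_{bronze} = P / A = 217600 / 1300 = 167.4 MPa.

σ ≈ 167 MPa (compressive)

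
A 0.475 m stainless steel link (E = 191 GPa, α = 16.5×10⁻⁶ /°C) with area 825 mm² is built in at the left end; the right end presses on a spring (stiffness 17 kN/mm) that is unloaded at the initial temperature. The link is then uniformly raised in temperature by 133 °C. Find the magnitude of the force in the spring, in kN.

The unrestrained thermal change is αΔT L = 16.5×10⁻⁶ × 133 × 475 = 1.042 mm.
With a force P in the spring, the elastic change of the link is PL/(AE) and that of the spring is P/k; compatibility requires their sum to equal δ_free.
So P = δ_free / [L/(AE) + 1/k] = 1.042 / [ 475/(825×191×10³) + 1/(17×10³) ].
P = 1.042 / 6.184×10⁻⁵ = 16860 N.

P ≈ 16.9 kN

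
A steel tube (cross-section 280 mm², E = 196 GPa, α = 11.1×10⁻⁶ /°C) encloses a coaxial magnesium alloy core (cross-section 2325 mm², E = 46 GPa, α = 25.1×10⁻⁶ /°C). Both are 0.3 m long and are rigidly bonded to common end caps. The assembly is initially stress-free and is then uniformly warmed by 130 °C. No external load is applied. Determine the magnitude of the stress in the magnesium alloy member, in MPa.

The magnesium alloy has the larger α, so on heating it would change length more than the steel if both were free. The rigid plates force a common final length, so the magnesium alloy is put into compression and the steel into tension, with equal and opposite forces P (no external load).
Equating the net (thermal + elastic) strains gives |α₁ − α₂|·ΔT = P·[1/(A₁E₁) + 1/(A₂E₂)].
|α₁ − α₂|·ΔT = 14×10⁻⁶ × 130 = 0.00182.
1/(A₁E₁) + 1/(A₂E₂) = 1/(280×196×10³) + 1/(2325×46×10³) = 2.757×10⁻⁸ N⁻¹.
So P = 0.00182 / 2.757×10⁻⁸ = 66.01 kN.
σ_{magnesium alloy} = P/A₂ = 66010/2325 = 28.39 MPa, compressive.

σ ≈ 28.4 MPa (compressive)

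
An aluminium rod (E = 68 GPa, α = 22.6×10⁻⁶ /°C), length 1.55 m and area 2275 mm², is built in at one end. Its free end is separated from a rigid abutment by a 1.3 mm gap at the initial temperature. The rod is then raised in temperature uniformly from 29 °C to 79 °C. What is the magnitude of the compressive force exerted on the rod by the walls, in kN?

P ≈ 45.1 kN

If the wall were absent the rod would grow by αΔT L = 22.6×10⁻⁶ × 50 × 1550 = 1.751 mm.
The gap closes (δ_free > 1.3 mm) and the wall then resists a further 1.751 − 1.3 = 0.4515 mm of expansion.
So σ = E(δ_free − g)/L = 68×10³ × 0.4515/1550 = 19.81 MPa.
P = σA = 19.81 × 2275 = 45.06 kN.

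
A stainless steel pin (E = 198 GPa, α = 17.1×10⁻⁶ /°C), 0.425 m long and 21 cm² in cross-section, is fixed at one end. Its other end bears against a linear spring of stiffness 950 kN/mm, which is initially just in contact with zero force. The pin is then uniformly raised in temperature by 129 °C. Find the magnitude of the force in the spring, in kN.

P ≈ 452 kN

If the spring were absent the pin would lengthen by αΔT L = 17.1×10⁻⁶ × 129 × 425 = 0.9375 mm.
With a force P in the spring, the elastic change of the pin is PL/(AE) and that of the spring is P/k; compatibility requires their sum to equal δ_free.
P [ L/(AE) + 1/k ] = δ_free → P [ 425/(2100×198×10³) + 1/(950×10³) ] = 0.9375.
P = 0.9375 / 2.075×10⁻⁶ = 451900 N.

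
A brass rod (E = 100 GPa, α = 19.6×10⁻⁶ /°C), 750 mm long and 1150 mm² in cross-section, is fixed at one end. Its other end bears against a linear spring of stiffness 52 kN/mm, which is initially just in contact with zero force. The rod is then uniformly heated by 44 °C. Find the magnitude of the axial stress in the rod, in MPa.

If the spring were absent the rod would lengthen by αΔT L = 19.6×10⁻⁶ × 44 × 750 = 0.6468 mm.
Let P be the compressive force at the spring. The rod shortens elastically by PL/(AE) and the spring compresses by P/k; together these equal δ_free.
P [ L/(AE) + 1/k ] = δ_free → P [ 750/(1150×100×10³) + 1/(52×10³) ] = 0.6468.
P = 0.6468 / 2.575×10⁻⁵ = 25120 N.
σ = P/A = 25120/1150 = 21.84 MPa.

σ ≈ 21.8 MPa (compressive)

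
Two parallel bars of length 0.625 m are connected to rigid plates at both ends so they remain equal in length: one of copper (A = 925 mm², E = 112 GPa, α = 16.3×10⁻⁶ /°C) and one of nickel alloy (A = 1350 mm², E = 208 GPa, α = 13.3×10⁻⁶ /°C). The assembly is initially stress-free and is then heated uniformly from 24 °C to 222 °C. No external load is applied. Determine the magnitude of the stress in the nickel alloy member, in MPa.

σ ≈ 33.3 MPa (tensile)

The copper has the larger α, so on heating it would change length more than the nickel alloy if both were free. The rigid plates force a common final length, so the copper is put into compression and the nickel alloy into tension, with equal and opposite forces P (no external load).
Equating the net (thermal + elastic) strains gives |α₁ − α₂|·ΔT = P·[1/(A₁E₁) + 1/(A₂E₂)].
|α₁ − α₂|·ΔT = 3×10⁻⁶ × 198 = 0.000594.
1/(A₁E₁) + 1/(A₂E₂) = 1/(925×112×10³) + 1/(1350×208×10³) = 1.321×10⁻⁸ N⁻¹.
So P = 0.000594 / 1.321×10⁻⁸ = 44.95 kN.
σ_{nickel alloy} = P/A₂ = 44950/1350 = 33.3 MPa, tensile.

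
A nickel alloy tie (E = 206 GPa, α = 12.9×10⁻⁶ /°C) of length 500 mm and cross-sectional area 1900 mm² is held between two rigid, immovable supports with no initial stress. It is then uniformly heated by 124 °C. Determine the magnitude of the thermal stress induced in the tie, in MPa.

Because both ends are immovable the net strain is zero, and the suppressed thermal strain is αΔT = 12.9×10⁻⁶ × 124 = 1599.6×10⁻⁶.
The stress required to suppress this strain is σ = Eε = 206×10³ × 1599.6×10⁻⁶ = 329.5 MPa, compressive since the tie is trying to expand.

σ ≈ 330 MPa (compressive)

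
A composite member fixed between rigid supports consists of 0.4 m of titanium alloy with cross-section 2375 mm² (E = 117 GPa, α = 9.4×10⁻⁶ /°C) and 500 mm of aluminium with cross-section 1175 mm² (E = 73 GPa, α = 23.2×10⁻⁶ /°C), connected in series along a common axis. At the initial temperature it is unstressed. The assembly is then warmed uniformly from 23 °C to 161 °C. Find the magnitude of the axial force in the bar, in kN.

P ≈ 292 kN (compressive)

If the supports were absent, the total length change would be Σ αᵢΔT Lᵢ = 9.4×10⁻⁶×138×400 + 23.2×10⁻⁶×138×500 = 2.12 mm.
Since the ends are fixed, an axial force P builds up, equal in every segment, with P · Σ Lᵢ/(AᵢEᵢ) = δ_free.
Σ Lᵢ/(AᵢEᵢ) = 400/(2375×117×10³) + 500/(1175×73×10³) = 7.269×10⁻⁶ mm/N.
Hence P = δ_free / Σ(L/AE) = 2.12/7.269×10⁻⁶ = 291.6 kN (compressive).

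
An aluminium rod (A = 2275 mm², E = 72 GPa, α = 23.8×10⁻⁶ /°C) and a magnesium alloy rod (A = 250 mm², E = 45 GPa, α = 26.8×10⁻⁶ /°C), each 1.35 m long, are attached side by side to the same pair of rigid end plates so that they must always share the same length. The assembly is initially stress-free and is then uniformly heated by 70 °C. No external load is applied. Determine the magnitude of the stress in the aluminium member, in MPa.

σ ≈ 0.972 MPa (tensile)

Equilibrium of a rigid end plate with no external load gives equal and opposite internal forces ±P in the two members. Since α_{magnesium alloy} > α_{aluminium}, heating drives the magnesium alloy into compression and the aluminium into tension.
Compatibility of the two members (thermal + elastic change equal): (α₁ − α₂)ΔT = P·[1/(A₁E₁) + 1/(A₂E₂)].
|α₁ − α₂|·ΔT = 3×10⁻⁶ × 70 = 0.00021.
1/(A₁E₁) + 1/(A₂E₂) = 1/(2275×72×10³) + 1/(250×45×10³) = 9.499×10⁻⁸ N⁻¹.
So P = 0.00021 / 9.499×10⁻⁸ = 2.211 kN.
σ_{aluminium} = P/A₁ = 2211/2275 = 0.9717 MPa, tensile.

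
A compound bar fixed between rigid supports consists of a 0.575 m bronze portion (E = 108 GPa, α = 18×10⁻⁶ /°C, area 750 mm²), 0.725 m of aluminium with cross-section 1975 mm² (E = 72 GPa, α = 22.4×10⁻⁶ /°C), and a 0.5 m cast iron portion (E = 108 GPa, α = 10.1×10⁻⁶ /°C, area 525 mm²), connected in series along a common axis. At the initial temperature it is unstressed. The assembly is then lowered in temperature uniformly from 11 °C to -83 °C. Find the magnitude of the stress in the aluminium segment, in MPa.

With the walls removed the bar would change length by δ_free = Σ αᵢΔT Lᵢ = 18×10⁻⁶×94×575 + 22.4×10⁻⁶×94×725 + 10.1×10⁻⁶×94×500 = 2.974 mm.
The rigid supports impose zero overall length change; the single axial force P common to all segments must satisfy P Σ Lᵢ/(AᵢEᵢ) = δ_free.
The series flexibility is Σ Lᵢ/(AᵢEᵢ) = 575/(750×108×10³) + 725/(1975×72×10³) + 500/(525×108×10³) = 2.102×10⁻⁵ mm/N.
So P = 2.974 / 2.102×10⁻⁵ = 141.5 kN, tensile.
σ_{aluminium} = P / A = 141500 / 1975 = 71.66 MPa.

σ ≈ 71.7 MPa (tensile)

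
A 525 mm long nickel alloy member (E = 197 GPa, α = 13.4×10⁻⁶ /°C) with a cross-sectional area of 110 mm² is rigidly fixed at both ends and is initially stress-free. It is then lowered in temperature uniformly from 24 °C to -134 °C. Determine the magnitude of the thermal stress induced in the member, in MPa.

σ ≈ 417 MPa (tensile)

With length fixed, the mechanical strain must cancel the thermal strain αΔT = 13.4×10⁻⁶ × 158 = 2117.2×10⁻⁶.
σ = EαΔT = 197×10³ × 13.4×10⁻⁶ × 158 = 417.1 MPa (tensile; the member is trying to contract).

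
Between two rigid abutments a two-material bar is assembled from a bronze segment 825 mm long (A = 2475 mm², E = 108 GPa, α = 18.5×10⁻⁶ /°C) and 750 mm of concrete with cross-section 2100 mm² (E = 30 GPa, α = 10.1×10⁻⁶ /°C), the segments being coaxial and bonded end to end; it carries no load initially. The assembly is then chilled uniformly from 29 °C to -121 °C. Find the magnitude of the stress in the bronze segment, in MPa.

With the walls removed the bar would change length by δ_free = Σ αᵢΔT Lᵢ = 18.5×10⁻⁶×150×825 + 10.1×10⁻⁶×150×750 = 3.426 mm.
The walls prevent any net length change, so an axial force P (same in every segment) develops. Compatibility: P · Σ Lᵢ/(AᵢEᵢ) = δ_free.
Σ Lᵢ/(AᵢEᵢ) = 825/(2475×108×10³) + 750/(2100×30×10³) = 1.499×10⁻⁵ mm/N.
So P = 3.426 / 1.499×10⁻⁵ = 228.5 kN, tensile.
σ_{bronze} = P / A = 228500 / 2475 = 92.33 MPa.

σ ≈ 92.3 MPa (tensile)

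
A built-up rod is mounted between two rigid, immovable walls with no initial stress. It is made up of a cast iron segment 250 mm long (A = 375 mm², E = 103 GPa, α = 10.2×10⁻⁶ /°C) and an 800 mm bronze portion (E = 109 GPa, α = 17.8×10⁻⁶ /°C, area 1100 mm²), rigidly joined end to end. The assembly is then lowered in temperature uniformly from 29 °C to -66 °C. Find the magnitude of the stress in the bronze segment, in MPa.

σ ≈ 110 MPa (tensile)

If the supports were absent, the total length change would be Σ αᵢΔT Lᵢ = 10.2×10⁻⁶×95×250 + 17.8×10⁻⁶×95×800 = 1.595 mm.
The rigid supports impose zero overall length change; the single axial force P common to all segments must satisfy P Σ Lᵢ/(AᵢEᵢ) = δ_free.
The series flexibility is Σ Lᵢ/(AᵢEᵢ) = 250/(375×103×10³) + 800/(1100×109×10³) = 1.314×10⁻⁵ mm/N.
So P = 1.595 / 1.314×10⁻⁵ = 121.3 kN, tensile.
σ_{bronze} = P / A = 121300 / 1100 = 110.3 MPa.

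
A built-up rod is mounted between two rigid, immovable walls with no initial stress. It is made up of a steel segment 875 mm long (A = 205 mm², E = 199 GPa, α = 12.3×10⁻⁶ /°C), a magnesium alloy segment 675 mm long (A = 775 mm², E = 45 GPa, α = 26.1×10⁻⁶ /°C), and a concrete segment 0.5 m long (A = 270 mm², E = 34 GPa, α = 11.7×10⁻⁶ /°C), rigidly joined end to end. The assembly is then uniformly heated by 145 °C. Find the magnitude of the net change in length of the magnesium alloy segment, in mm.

If the supports were absent, the total length change would be Σ αᵢΔT Lᵢ = 12.3×10⁻⁶×145×875 + 26.1×10⁻⁶×145×675 + 11.7×10⁻⁶×145×500 = 4.963 mm.
Since the ends are fixed, an axial force P builds up, equal in every segment, with P · Σ Lᵢ/(AᵢEᵢ) = δ_free.
Σ Lᵢ/(AᵢEᵢ) = 875/(205×199×10³) + 675/(775×45×10³) + 500/(270×34×10³) = 9.527×10⁻⁵ mm/N.
Hence P = δ_free / Σ(L/AE) = 4.963/9.527×10⁻⁵ = 52.1 kN (compressive).
For the magnesium alloy segment, free thermal change = 26.1×10⁻⁶×145×675 = 2.555 mm and elastic change from P = 52100×675/(775×45×10³) = 1.008 mm; these oppose, so the net change is 1.55 mm (segment lengthens).

|ΔL| ≈ 1.55 mm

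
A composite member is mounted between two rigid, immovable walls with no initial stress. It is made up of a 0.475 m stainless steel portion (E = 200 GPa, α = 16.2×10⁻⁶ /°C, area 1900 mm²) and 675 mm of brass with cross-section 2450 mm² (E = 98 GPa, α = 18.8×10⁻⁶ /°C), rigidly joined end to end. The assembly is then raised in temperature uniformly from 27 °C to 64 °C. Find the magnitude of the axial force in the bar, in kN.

With the walls removed the bar would change length by δ_free = Σ αᵢΔT Lᵢ = 16.2×10⁻⁶×37×475 + 18.8×10⁻⁶×37×675 = 0.7542 mm.
Since the ends are fixed, an axial force P builds up, equal in every segment, with P · Σ Lᵢ/(AᵢEᵢ) = δ_free.
The series flexibility is Σ Lᵢ/(AᵢEᵢ) = 475/(1900×200×10³) + 675/(2450×98×10³) = 4.061×10⁻⁶ mm/N.
Hence P = δ_free / Σ(L/AE) = 0.7542/4.061×10⁻⁶ = 185.7 kN (compressive).

P ≈ 186 kN (compressive)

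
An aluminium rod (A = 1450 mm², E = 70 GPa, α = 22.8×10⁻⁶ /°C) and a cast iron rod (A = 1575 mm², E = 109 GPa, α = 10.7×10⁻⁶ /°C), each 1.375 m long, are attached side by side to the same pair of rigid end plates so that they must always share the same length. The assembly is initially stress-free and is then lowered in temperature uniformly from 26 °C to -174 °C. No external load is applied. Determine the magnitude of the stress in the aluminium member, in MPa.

σ ≈ 106 MPa (tensile)

The aluminium has the larger α, so on cooling it would change length more than the cast iron if both were free. The rigid plates force a common final length, so the aluminium is put into tension and the cast iron into compression, with equal and opposite forces P (no external load).
Compatibility of the two members (thermal + elastic change equal): (α₁ − α₂)ΔT = P·[1/(A₁E₁) + 1/(A₂E₂)].
|α₁ − α₂|·ΔT = 12.1×10⁻⁶ × 200 = 0.00242.
1/(A₁E₁) + 1/(A₂E₂) = 1/(1450×70×10³) + 1/(1575×109×10³) = 1.568×10⁻⁸ N⁻¹.
P = 0.00242 / 1.568×10⁻⁸ = 154400 N = 154.4 kN.
σ_{aluminium} = P/A₁ = 154400/1450 = 106.5 MPa, tensile.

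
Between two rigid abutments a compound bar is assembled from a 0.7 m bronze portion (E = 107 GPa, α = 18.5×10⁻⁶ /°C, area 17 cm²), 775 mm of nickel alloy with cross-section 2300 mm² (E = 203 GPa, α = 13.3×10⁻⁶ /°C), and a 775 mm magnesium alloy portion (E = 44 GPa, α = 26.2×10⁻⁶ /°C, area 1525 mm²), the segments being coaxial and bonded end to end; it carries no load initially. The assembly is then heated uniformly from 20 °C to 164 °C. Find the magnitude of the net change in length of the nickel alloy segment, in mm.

|ΔL| ≈ 0.874 mm

If the supports were absent, the total length change would be Σ αᵢΔT Lᵢ = 18.5×10⁻⁶×144×700 + 13.3×10⁻⁶×144×775 + 26.2×10⁻⁶×144×775 = 6.273 mm.
The walls prevent any net length change, so an axial force P (same in every segment) develops. Compatibility: P · Σ Lᵢ/(AᵢEᵢ) = δ_free.
Σ Lᵢ/(AᵢEᵢ) = 700/(1700×107×10³) + 775/(2300×203×10³) + 775/(1525×44×10³) = 1.706×10⁻⁵ mm/N.
P = 6.273 / 1.706×10⁻⁵ = 367700 N = 367.7 kN, compressive.
For the nickel alloy segment, free thermal change = 13.3×10⁻⁶×144×775 = 1.484 mm and elastic change from P = 367700×775/(2300×203×10³) = 0.6104 mm; these oppose, so the net change is 0.874 mm (segment lengthens).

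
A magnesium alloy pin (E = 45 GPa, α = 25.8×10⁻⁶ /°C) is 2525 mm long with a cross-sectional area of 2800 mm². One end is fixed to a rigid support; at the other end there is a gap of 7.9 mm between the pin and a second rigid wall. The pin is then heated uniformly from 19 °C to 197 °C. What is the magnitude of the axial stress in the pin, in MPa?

σ ≈ 65.9 MPa (compressive)

If the wall were absent the pin would grow by αΔT L = 25.8×10⁻⁶ × 178 × 2525 = 11.6 mm.
This exceeds the 7.9 mm gap, so the wall pushes back. The portion of expansion that must be recovered elastically is δ_free − gap = 11.6 − 7.9 = 3.696 mm.
So σ = E(δ_free − g)/L = 45×10³ × 3.696/2525 = 65.87 MPa.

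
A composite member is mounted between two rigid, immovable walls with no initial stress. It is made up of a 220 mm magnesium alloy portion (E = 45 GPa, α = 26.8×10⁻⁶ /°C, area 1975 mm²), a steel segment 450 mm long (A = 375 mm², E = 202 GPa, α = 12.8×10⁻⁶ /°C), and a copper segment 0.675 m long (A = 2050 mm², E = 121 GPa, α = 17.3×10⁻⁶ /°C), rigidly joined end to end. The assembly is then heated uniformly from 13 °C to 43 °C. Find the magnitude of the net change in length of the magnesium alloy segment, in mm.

Free thermal expansion of the whole bar: Σ αᵢΔT Lᵢ = 26.8×10⁻⁶×30×220 + 12.8×10⁻⁶×30×450 + 17.3×10⁻⁶×30×675 = 0.7 mm.
Since the ends are fixed, an axial force P builds up, equal in every segment, with P · Σ Lᵢ/(AᵢEᵢ) = δ_free.
The series flexibility is Σ Lᵢ/(AᵢEᵢ) = 220/(1975×45×10³) + 450/(375×202×10³) + 675/(2050×121×10³) = 1.114×10⁻⁵ mm/N.
So P = 0.7 / 1.114×10⁻⁵ = 62.85 kN, compressive.
For the magnesium alloy segment, free thermal change = 26.8×10⁻⁶×30×220 = 0.1769 mm and elastic change from P = 62850×220/(1975×45×10³) = 0.1556 mm; these oppose, so the net change is 0.0213 mm (segment lengthens).

|ΔL| ≈ 0.0213 mm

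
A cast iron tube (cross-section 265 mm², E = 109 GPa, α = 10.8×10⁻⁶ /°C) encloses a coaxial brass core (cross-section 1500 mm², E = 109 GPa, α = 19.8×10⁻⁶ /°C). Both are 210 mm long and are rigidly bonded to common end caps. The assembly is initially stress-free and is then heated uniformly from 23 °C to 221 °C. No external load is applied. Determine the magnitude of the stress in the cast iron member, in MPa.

The brass has the larger α, so on heating it would change length more than the cast iron if both were free. The rigid plates force a common final length, so the brass is put into compression and the cast iron into tension, with equal and opposite forces P (no external load).
Compatibility of the two members (thermal + elastic change equal): (α₁ − α₂)ΔT = P·[1/(A₁E₁) + 1/(A₂E₂)].
|α₁ − α₂|·ΔT = 9×10⁻⁶ × 198 = 0.001782.
1/(A₁E₁) + 1/(A₂E₂) = 1/(265×109×10³) + 1/(1500×109×10³) = 4.074×10⁻⁸ N⁻¹.
P = 0.001782 / 4.074×10⁻⁸ = 43740 N = 43.74 kN.
σ_{cast iron} = P/A₁ = 43740/265 = 165.1 MPa, tensile.

σ ≈ 165 MPa (tensile)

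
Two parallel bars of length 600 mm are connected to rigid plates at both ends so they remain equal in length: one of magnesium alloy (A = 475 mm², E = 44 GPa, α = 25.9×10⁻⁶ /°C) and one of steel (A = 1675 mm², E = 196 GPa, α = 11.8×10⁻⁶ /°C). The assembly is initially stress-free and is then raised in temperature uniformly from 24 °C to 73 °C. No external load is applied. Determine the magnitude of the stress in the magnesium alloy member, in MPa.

The magnesium alloy has the larger α, so on heating it would change length more than the steel if both were free. The rigid plates force a common final length, so the magnesium alloy is put into compression and the steel into tension, with equal and opposite forces P (no external load).
Setting the final lengths equal and cancelling L: (α₁ − α₂)ΔT = P/(A₁E₁) + P/(A₂E₂).
|α₁ − α₂|·ΔT = 14.1×10⁻⁶ × 49 = 0.0006909.
1/(A₁E₁) + 1/(A₂E₂) = 1/(475×44×10³) + 1/(1675×196×10³) = 5.089×10⁻⁸ N⁻¹.
So P = 0.0006909 / 5.089×10⁻⁸ = 13.58 kN.
σ_{magnesium alloy} = P/A₁ = 13580/475 = 28.58 MPa, compressive.

σ ≈ 28.6 MPa (compressive)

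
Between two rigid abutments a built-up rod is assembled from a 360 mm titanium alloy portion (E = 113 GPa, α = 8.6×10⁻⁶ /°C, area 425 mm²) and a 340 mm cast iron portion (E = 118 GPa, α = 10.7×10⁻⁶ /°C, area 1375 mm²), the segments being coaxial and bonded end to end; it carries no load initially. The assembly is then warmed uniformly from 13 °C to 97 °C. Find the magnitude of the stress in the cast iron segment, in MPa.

Free thermal expansion of the whole bar: Σ αᵢΔT Lᵢ = 8.6×10⁻⁶×84×360 + 10.7×10⁻⁶×84×340 = 0.5657 mm.
Since the ends are fixed, an axial force P builds up, equal in every segment, with P · Σ Lᵢ/(AᵢEᵢ) = δ_free.
Σ Lᵢ/(AᵢEᵢ) = 360/(425×113×10³) + 340/(1375×118×10³) = 9.592×10⁻⁶ mm/N.
So P = 0.5657 / 9.592×10⁻⁶ = 58.97 kN, compressive.
σ_{cast iron} = P / A = 58970 / 1375 = 42.89 MPa.

σ ≈ 42.9 MPa (compressive)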